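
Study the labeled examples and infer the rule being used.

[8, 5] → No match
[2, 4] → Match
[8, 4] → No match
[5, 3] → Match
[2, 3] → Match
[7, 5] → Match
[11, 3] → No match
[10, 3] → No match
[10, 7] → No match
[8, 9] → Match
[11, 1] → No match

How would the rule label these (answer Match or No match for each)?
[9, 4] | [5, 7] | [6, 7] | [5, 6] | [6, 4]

Every 'Match' example satisfies: |first − second| ≤ 2. None of the 'No match' examples do.
[9, 4] — |9−4| = 5, hence No match. [5, 7] — |5−7| = 2, hence Match. [6, 7] — |6−7| = 1, hence Match. [5, 6] — |5−6| = 1, hence Match. [6, 4] — |6−4| = 2, hence Match.

No match, Match, Match, Match, Match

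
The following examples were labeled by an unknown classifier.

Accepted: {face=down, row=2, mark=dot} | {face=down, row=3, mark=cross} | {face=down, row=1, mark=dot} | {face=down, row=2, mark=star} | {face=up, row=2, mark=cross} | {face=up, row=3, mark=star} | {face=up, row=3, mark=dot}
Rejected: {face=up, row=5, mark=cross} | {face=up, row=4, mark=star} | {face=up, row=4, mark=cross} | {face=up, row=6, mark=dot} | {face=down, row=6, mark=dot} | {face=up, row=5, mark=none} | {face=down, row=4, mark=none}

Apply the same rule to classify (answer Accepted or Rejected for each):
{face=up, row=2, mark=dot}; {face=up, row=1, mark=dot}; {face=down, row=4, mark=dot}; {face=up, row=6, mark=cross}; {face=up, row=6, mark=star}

Accepted, Accepted, Rejected, Rejected, Rejected

'Accepted' ⟺ row ≤ 3.
{face=up, row=2, mark=dot}: Accepted (row = 2).
{face=up, row=1, mark=dot}: Accepted (row = 1).
{face=down, row=4, mark=dot}: Rejected (row = 4).
{face=up, row=6, mark=cross}: Rejected (row = 6).
{face=up, row=6, mark=star}: Rejected (row = 6).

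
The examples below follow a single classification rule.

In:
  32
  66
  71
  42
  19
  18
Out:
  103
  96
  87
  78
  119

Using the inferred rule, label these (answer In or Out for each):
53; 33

Every 'In' example satisfies: at most 71. None of the 'Out' examples do.
53: 53 ≤ 71, meets the rule → In.
33: 33 ≤ 71, meets the rule → In.

In, In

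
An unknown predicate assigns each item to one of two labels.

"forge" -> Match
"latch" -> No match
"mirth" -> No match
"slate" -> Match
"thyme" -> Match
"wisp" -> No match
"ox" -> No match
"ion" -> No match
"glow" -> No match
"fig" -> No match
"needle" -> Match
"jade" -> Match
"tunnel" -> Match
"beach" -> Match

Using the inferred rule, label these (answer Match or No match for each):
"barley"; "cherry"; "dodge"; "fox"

The rule appears to be: contains 'e'.
Match: "barley", since has 'e'.
Match: "cherry", since has 'e'.
Match: "dodge", since has 'e'.
No match: "fox", since no 'e'.

Match, Match, Match, No match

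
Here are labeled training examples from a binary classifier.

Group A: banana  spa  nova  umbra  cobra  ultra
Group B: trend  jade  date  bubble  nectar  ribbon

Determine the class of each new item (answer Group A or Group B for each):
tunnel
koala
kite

Group B, Group A, Group B

The classifier is using: ends with 'a'.
tunnel → ends with 'l' → Group B. koala → ends with 'a' → Group A. kite → ends with 'e' → Group B.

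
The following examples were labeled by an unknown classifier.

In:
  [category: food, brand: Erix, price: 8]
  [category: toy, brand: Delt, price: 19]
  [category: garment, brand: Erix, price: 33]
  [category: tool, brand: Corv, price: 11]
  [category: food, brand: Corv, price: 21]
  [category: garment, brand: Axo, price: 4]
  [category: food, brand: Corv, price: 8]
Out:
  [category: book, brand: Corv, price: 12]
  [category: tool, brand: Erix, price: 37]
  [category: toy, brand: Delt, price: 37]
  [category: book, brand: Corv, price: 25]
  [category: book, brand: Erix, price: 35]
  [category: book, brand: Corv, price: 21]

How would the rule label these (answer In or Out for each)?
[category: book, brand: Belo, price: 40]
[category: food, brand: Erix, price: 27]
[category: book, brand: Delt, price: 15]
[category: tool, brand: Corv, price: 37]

Out, In, Out, Out

Rule: category is not book AND price ≤ 33. This holds for each 'In' example and fails for each 'Out' one.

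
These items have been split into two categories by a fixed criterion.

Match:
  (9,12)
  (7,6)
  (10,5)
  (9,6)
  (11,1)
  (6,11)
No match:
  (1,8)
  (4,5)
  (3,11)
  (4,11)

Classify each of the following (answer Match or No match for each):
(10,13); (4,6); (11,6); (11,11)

Match, No match, Match, Match

The distinguishing property — first ≥ 5 — holds for all the 'Match' cases and none of the 'No match' cases.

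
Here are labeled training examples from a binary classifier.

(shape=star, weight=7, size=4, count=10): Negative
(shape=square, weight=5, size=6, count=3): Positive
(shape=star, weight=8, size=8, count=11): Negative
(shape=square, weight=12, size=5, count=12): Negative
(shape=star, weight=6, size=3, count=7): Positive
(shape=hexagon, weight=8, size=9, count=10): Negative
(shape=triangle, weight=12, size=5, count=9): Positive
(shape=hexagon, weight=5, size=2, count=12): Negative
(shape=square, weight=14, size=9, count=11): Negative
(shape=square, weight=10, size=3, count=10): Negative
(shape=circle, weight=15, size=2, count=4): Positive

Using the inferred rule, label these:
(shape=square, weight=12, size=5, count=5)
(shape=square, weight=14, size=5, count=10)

Positive, Negative

'Positive' ⟺ count ≤ 9.
(shape=square, weight=12, size=5, count=5): Positive (count = 5). (shape=square, weight=14, size=5, count=10): Negative (count = 10).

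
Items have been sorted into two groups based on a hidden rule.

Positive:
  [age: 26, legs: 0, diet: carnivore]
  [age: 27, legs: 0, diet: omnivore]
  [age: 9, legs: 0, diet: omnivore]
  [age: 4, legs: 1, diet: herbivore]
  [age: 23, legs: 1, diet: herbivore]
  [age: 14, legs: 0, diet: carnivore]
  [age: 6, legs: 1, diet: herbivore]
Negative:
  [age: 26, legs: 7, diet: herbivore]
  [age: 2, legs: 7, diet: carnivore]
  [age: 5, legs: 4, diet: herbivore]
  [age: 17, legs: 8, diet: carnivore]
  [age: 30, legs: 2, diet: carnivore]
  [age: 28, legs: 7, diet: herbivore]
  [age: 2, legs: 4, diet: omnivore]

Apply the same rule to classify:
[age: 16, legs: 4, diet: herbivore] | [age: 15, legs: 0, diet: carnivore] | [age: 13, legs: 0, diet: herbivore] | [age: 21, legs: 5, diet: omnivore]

Negative, Positive, Positive, Negative

The rule appears to be: legs ≤ 1.
[age: 16, legs: 4, diet: herbivore]: legs = 4 — fails this test, so Negative. [age: 15, legs: 0, diet: carnivore]: legs = 0 — fits, so Positive. [age: 13, legs: 0, diet: herbivore]: legs = 0 — fits, so Positive. [age: 21, legs: 5, diet: omnivore]: legs = 5 — fails this test, so Negative.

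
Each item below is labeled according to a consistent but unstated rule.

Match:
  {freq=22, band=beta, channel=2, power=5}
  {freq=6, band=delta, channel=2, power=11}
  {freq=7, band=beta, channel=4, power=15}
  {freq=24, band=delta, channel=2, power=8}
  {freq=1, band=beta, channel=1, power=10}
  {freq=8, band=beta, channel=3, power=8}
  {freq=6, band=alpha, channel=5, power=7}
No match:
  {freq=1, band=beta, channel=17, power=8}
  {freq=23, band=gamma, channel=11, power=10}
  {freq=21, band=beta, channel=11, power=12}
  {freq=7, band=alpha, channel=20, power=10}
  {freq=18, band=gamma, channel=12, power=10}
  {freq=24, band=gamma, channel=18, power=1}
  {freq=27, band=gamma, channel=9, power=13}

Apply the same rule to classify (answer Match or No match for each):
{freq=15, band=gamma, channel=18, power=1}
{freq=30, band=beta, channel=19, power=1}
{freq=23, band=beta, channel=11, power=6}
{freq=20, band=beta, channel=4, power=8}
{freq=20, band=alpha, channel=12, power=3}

No match, No match, No match, Match, No match

One predicate separates the groups cleanly: channel ≤ 5.
{freq=15, band=gamma, channel=18, power=1}: channel = 18, fails the rule → No match. {freq=30, band=beta, channel=19, power=1}: channel = 19, fails the rule → No match. {freq=23, band=beta, channel=11, power=6}: channel = 11, fails the rule → No match. {freq=20, band=beta, channel=4, power=8}: channel = 4, fits → Match. {freq=20, band=alpha, channel=12, power=3}: channel = 12, fails the rule → No match.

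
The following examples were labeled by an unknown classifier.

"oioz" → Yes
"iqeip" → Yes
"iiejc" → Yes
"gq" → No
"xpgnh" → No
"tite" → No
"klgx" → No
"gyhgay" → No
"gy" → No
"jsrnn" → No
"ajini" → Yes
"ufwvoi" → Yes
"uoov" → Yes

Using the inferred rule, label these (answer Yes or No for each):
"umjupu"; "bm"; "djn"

The pattern is that an item is 'Yes' exactly when: starts with a vowel.
"umjupu" — starts with 'u', hence Yes. "bm" — starts with 'b', hence No. "djn" — starts with 'd', hence No.

Yes, No, No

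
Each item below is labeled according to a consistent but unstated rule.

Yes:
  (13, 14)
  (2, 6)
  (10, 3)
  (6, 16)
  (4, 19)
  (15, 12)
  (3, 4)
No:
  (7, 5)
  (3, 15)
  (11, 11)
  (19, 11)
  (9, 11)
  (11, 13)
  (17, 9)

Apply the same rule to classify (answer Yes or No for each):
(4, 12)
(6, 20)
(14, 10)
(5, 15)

Yes, Yes, Yes, No

The common property of the 'Yes' items is: product is even. No 'No' item has it.
(4, 12): 4·12 = 48 — meets the rule, so Yes. (6, 20): 6·20 = 120 — meets the rule, so Yes. (14, 10): 14·10 = 140 — meets the rule, so Yes. (5, 15): 5·15 = 75 — fails the rule, so No.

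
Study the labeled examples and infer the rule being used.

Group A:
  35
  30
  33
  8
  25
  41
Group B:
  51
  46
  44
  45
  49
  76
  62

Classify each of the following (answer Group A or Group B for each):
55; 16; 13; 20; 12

Every 'Group A' example satisfies: at most 41. None of the 'Group B' examples do.
55 — 55 > 41, hence Group B.
16 — 16 ≤ 41, hence Group A.
13 — 13 ≤ 41, hence Group A.
20 — 20 ≤ 41, hence Group A.
12 — 12 ≤ 41, hence Group A.

Group B, Group A, Group A, Group A, Group A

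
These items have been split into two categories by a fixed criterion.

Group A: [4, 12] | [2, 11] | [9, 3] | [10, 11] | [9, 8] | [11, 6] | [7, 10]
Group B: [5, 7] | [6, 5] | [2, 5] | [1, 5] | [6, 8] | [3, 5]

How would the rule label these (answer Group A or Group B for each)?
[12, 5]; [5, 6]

Group A, Group B

The pattern is that an item is 'Group A' exactly when: max ≥ 9.
Group A: [12, 5], since max 12.
Group B: [5, 6], since max 6.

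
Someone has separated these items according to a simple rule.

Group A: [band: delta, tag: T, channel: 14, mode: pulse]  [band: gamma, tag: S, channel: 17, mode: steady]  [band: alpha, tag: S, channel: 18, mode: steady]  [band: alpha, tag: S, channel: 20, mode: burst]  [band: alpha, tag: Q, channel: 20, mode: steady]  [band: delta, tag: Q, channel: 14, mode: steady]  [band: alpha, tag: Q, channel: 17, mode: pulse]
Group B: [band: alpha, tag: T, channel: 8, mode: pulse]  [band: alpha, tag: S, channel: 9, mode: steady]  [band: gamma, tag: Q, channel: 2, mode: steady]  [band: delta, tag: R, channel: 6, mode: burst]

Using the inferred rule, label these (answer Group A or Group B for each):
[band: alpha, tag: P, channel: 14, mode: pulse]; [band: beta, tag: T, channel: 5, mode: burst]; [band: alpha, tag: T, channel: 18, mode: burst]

Group A, Group B, Group A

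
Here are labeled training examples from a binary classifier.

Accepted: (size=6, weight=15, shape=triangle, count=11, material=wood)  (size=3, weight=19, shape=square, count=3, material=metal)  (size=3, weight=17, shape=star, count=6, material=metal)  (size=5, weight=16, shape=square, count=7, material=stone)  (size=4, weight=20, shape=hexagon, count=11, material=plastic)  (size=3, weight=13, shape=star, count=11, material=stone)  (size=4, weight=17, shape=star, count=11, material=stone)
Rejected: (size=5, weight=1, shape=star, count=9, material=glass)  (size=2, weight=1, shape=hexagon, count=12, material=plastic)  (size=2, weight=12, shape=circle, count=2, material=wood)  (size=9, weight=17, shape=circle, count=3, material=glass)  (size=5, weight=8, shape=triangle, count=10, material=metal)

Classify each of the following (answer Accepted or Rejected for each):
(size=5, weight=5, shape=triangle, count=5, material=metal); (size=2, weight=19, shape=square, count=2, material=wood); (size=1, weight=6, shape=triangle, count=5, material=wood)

Rejected, Accepted, Rejected

All 'Accepted' examples share one property — weight ≥ 13 AND size ≤ 6 — and every 'Rejected' example lacks it.
(size=5, weight=5, shape=triangle, count=5, material=metal): weight = 5, size = 5 — doesn't qualify, so Rejected. (size=2, weight=19, shape=square, count=2, material=wood): weight = 19, size = 2 — passes, so Accepted. (size=1, weight=6, shape=triangle, count=5, material=wood): weight = 6, size = 1 — doesn't qualify, so Rejected.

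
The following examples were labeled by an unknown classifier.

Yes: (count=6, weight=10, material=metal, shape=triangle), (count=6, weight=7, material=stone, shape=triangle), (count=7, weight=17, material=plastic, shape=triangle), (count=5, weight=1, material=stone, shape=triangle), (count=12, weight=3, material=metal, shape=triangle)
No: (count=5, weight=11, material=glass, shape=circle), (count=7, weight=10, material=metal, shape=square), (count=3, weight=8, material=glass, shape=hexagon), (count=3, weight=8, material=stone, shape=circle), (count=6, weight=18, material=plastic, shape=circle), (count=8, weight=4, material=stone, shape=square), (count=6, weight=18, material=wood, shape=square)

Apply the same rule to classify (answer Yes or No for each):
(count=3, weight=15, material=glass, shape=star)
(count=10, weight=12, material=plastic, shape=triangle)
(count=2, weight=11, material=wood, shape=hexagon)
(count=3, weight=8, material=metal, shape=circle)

No, Yes, No, No

Comparing the two groups points to one rule — shape is triangle.
(count=3, weight=15, material=glass, shape=star): shape is star — does not fit, so No.
(count=10, weight=12, material=plastic, shape=triangle): shape is triangle — meets the rule, so Yes.
(count=2, weight=11, material=wood, shape=hexagon): shape is hexagon — does not fit, so No.
(count=3, weight=8, material=metal, shape=circle): shape is circle — does not fit, so No.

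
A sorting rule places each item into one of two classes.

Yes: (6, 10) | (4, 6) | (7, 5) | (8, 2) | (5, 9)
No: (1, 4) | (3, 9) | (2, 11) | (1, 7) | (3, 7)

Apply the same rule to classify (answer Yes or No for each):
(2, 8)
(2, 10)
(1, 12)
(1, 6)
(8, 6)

No, No, No, No, Yes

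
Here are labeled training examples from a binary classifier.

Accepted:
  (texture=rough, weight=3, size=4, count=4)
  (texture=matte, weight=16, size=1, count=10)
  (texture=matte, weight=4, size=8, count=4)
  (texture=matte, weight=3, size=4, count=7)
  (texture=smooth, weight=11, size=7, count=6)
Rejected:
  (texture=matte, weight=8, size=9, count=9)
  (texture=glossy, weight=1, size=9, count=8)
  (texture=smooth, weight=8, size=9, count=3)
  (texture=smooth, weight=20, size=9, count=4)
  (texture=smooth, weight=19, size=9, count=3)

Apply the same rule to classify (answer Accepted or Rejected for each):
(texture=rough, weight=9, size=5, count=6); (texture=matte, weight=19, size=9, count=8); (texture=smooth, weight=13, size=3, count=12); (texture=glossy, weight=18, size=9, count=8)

Accepted, Rejected, Accepted, Rejected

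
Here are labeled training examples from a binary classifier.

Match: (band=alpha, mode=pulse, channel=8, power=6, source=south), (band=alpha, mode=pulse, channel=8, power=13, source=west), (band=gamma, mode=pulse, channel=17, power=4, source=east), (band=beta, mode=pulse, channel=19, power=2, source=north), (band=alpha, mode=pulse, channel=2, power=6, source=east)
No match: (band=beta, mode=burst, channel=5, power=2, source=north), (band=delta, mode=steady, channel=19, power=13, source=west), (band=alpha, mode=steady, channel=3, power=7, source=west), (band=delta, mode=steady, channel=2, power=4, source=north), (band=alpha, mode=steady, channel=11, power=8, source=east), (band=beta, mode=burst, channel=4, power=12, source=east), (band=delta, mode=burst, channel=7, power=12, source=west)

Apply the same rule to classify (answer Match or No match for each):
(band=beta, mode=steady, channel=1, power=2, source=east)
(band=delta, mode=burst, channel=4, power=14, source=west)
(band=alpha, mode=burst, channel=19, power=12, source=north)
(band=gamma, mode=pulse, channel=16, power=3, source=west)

The pattern is that an item is 'Match' exactly when: mode is pulse.

No match, No match, No match, Match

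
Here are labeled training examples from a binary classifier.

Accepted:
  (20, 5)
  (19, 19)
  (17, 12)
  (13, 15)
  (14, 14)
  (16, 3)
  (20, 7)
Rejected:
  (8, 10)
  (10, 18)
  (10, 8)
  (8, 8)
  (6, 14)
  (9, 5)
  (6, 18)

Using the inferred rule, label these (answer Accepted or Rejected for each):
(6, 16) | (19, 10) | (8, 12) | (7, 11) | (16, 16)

Rejected, Accepted, Rejected, Rejected, Accepted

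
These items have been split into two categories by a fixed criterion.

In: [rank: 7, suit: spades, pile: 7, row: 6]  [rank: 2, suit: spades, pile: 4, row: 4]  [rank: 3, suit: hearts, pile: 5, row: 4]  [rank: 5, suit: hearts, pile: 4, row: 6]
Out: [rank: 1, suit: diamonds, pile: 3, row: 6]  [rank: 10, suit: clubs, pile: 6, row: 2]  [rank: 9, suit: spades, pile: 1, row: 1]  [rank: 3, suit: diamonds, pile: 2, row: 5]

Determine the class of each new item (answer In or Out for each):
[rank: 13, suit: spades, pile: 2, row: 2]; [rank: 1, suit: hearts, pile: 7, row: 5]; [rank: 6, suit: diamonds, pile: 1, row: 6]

Out, In, Out

Every 'In' example satisfies: row ≥ 4 AND pile ≥ 4. None of the 'Out' examples do.
[rank: 13, suit: spades, pile: 2, row: 2]: Out (row = 2, pile = 2).
[rank: 1, suit: hearts, pile: 7, row: 5]: In (row = 5, pile = 7).
[rank: 6, suit: diamonds, pile: 1, row: 6]: Out (row = 6, pile = 1).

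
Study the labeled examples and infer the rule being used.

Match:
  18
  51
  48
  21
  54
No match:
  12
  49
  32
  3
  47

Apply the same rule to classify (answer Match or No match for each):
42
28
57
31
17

Match, No match, Match, No match, No match

All 'Match' examples share one property — multiple of 3 AND at least 18 — and every 'No match' example lacks it.
42: 42 = 3·14, 42 ≥ 18 — has this property, so Match.
28: 28 = 3·9 + 1, 28 ≥ 18 — fails the rule, so No match.
57: 57 = 3·19, 57 ≥ 18 — has this property, so Match.
31: 31 = 3·10 + 1, 31 ≥ 18 — fails the rule, so No match.
17: 17 = 3·5 + 2, 17 < 18 — fails the rule, so No match.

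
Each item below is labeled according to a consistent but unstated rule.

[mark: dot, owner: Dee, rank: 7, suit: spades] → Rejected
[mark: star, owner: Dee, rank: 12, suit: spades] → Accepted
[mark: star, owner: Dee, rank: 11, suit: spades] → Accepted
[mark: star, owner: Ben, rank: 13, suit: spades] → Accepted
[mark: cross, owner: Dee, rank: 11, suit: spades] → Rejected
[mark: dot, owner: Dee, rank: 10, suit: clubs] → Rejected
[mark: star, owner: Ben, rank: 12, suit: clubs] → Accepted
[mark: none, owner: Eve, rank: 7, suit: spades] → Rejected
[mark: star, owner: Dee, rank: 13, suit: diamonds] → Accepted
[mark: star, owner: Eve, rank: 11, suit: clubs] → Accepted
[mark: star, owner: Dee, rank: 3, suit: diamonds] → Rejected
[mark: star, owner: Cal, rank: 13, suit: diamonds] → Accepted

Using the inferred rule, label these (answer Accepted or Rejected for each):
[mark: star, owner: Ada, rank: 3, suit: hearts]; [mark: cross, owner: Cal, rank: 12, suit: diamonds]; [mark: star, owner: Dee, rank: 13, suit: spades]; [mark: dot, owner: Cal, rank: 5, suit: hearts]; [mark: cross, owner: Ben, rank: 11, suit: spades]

'Accepted' ⟺ mark is star AND rank ≥ 7.
Rejected: [mark: star, owner: Ada, rank: 3, suit: hearts], since mark is star, rank = 3.
Rejected: [mark: cross, owner: Cal, rank: 12, suit: diamonds], since mark is cross, rank = 12.
Accepted: [mark: star, owner: Dee, rank: 13, suit: spades], since mark is star, rank = 13.
Rejected: [mark: dot, owner: Cal, rank: 5, suit: hearts], since mark is dot, rank = 5.
Rejected: [mark: cross, owner: Ben, rank: 11, suit: spades], since mark is cross, rank = 11.

Rejected, Rejected, Accepted, Rejected, Rejected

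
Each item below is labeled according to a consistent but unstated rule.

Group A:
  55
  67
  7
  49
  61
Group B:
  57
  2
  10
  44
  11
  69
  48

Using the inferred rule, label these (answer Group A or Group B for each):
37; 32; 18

Group A, Group B, Group B

One predicate separates the groups cleanly: ≡ 1 (mod 6).
37: 37 mod 6 = 1, fits → Group A.
32: 32 mod 6 = 2, does not fit → Group B.
18: 18 mod 6 = 0, does not fit → Group B.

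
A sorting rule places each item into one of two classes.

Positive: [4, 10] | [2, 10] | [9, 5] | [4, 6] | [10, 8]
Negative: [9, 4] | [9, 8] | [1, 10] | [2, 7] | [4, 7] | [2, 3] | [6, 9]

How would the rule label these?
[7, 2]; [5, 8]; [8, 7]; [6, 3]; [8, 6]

Negative, Negative, Negative, Negative, Positive

A rule that fits every label: sum is even — true of each 'Positive' example, false of each 'Negative' one.
[7, 2] → 7+2 = 9 → Negative. [5, 8] → 5+8 = 13 → Negative. [8, 7] → 8+7 = 15 → Negative. [6, 3] → 6+3 = 9 → Negative. [8, 6] → 8+6 = 14 → Positive.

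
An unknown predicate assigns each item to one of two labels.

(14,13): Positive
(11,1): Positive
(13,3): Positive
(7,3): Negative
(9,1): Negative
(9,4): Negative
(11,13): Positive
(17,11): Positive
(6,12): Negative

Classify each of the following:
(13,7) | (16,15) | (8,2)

Positive, Positive, Negative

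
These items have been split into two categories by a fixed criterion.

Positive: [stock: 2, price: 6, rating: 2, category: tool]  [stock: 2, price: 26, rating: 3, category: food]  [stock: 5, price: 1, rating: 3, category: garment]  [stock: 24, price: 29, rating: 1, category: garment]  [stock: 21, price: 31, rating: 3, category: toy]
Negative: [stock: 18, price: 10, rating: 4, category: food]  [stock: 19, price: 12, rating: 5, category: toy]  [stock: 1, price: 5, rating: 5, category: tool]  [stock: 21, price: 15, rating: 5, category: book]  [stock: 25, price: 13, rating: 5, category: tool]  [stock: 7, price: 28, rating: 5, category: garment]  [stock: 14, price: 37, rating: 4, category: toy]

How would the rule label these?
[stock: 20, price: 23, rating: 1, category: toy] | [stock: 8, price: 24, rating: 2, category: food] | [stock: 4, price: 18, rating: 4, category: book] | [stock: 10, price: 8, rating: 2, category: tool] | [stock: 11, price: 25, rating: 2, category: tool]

The pattern is that an item is 'Positive' exactly when: rating ≤ 3.
Positive: [stock: 20, price: 23, rating: 1, category: toy], since rating = 1.
Positive: [stock: 8, price: 24, rating: 2, category: food], since rating = 2.
Negative: [stock: 4, price: 18, rating: 4, category: book], since rating = 4.
Positive: [stock: 10, price: 8, rating: 2, category: tool], since rating = 2.
Positive: [stock: 11, price: 25, rating: 2, category: tool], since rating = 2.

Positive, Positive, Negative, Positive, Positive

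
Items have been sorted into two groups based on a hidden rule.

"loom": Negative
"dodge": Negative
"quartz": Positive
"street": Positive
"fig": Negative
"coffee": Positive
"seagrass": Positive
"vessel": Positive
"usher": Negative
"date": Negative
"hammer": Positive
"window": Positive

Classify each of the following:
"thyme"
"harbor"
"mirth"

The pattern is that an item is 'Positive' exactly when: length ≥ 6.
"thyme": length 5, fails this test → Negative.
"harbor": length 6, meets the rule → Positive.
"mirth": length 5, fails this test → Negative.

Negative, Positive, Negative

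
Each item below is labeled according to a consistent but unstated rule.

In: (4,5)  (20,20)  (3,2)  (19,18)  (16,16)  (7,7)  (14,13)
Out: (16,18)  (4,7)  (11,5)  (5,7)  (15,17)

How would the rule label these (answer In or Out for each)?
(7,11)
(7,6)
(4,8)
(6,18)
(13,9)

Out, In, Out, Out, Out

The distinguishing property — |first − second| ≤ 1 — holds for all the 'In' cases and none of the 'Out' cases.
(7,11): Out (|7−11| = 4).
(7,6): In (|7−6| = 1).
(4,8): Out (|4−8| = 4).
(6,18): Out (|6−18| = 12).
(13,9): Out (|13−9| = 4).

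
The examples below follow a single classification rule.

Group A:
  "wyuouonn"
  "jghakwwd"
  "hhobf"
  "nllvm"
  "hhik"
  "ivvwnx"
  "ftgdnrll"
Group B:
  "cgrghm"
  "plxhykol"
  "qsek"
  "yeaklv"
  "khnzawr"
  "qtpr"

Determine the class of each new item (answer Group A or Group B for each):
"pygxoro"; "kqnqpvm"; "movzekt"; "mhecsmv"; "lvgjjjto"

Group B, Group B, Group B, Group B, Group A

A rule that fits every label: has a double letter — true of each 'Group A' example, false of each 'Group B' one.
"pygxoro" — no doubled letter, hence Group B. "kqnqpvm" — no doubled letter, hence Group B. "movzekt" — no doubled letter, hence Group B. "mhecsmv" — no doubled letter, hence Group B. "lvgjjjto" — 'jj' doubled, hence Group A.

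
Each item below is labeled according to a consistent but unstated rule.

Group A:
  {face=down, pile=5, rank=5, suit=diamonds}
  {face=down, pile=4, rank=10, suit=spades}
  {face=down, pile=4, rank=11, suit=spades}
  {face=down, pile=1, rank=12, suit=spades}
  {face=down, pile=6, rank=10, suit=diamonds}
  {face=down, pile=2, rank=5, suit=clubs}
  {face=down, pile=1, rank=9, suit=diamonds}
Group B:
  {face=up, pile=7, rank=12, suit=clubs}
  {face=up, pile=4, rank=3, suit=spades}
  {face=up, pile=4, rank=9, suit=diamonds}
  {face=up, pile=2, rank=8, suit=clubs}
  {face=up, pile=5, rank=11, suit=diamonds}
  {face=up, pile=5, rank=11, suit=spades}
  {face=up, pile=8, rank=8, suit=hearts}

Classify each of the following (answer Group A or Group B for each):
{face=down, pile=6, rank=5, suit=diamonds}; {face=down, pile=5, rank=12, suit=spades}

Group A, Group A

The distinguishing property — face is down — holds for all the 'Group A' cases and none of the 'Group B' cases.
{face=down, pile=6, rank=5, suit=diamonds} → face is down → Group A.
{face=down, pile=5, rank=12, suit=spades} → face is down → Group A.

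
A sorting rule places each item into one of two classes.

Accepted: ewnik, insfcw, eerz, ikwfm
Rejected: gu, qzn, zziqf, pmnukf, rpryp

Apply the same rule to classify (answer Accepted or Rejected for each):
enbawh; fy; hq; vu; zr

The common property of the 'Accepted' items is: starts with a vowel. No 'Rejected' item has it.
enbawh: Accepted (starts with 'e').
fy: Rejected (starts with 'f').
hq: Rejected (starts with 'h').
vu: Rejected (starts with 'v').
zr: Rejected (starts with 'z').

Accepted, Rejected, Rejected, Rejected, Rejected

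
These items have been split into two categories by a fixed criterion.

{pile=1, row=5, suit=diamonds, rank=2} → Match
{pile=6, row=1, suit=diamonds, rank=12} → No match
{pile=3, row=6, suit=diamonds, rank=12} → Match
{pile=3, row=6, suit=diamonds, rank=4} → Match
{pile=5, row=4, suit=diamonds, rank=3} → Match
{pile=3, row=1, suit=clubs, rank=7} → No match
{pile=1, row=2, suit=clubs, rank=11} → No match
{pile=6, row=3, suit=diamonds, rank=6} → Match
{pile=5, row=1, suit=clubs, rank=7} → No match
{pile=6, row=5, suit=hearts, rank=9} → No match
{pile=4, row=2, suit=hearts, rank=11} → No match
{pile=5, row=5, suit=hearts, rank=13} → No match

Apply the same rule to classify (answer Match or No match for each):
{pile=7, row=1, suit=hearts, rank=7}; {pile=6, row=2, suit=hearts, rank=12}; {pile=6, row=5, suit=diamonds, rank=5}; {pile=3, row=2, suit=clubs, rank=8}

No match, No match, Match, No match

A rule that fits every label: suit is diamonds AND row ≥ 2 — true of each 'Match' example, false of each 'No match' one.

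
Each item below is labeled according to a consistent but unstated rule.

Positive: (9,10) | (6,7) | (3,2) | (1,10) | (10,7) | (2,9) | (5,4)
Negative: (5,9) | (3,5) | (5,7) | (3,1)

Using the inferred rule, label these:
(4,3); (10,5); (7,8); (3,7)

Rule: sum is odd. This holds for each 'Positive' example and fails for each 'Negative' one.
(4,3) → 4+3 = 7 → Positive.
(10,5) → 10+5 = 15 → Positive.
(7,8) → 7+8 = 15 → Positive.
(3,7) → 3+7 = 10 → Negative.

Positive, Positive, Positive, Negative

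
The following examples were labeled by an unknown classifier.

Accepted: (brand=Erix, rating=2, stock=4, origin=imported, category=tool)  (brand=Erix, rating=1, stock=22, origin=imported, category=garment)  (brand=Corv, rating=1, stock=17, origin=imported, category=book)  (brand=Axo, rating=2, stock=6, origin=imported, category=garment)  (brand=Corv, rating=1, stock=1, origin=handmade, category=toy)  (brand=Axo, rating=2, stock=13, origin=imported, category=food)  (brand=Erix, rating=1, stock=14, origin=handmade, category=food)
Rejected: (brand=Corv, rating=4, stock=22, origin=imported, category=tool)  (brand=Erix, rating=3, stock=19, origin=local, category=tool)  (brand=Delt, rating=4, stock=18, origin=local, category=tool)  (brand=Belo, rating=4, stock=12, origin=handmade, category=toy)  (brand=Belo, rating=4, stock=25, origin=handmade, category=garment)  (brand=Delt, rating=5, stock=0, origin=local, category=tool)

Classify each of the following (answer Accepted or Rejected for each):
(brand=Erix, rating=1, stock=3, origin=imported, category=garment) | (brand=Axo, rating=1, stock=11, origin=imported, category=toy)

Accepted, Accepted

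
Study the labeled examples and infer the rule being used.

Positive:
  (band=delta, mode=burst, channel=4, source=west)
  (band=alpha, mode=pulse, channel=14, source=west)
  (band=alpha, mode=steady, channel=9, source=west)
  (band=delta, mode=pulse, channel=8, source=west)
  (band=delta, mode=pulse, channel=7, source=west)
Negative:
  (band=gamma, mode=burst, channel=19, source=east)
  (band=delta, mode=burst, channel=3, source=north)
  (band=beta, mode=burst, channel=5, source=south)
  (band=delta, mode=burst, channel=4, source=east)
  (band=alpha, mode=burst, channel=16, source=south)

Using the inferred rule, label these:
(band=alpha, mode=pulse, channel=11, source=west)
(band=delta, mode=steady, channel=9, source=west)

Positive, Positive

Every 'Positive' example satisfies: source is west. None of the 'Negative' examples do.
(band=alpha, mode=pulse, channel=11, source=west) — source is west, hence Positive.
(band=delta, mode=steady, channel=9, source=west) — source is west, hence Positive.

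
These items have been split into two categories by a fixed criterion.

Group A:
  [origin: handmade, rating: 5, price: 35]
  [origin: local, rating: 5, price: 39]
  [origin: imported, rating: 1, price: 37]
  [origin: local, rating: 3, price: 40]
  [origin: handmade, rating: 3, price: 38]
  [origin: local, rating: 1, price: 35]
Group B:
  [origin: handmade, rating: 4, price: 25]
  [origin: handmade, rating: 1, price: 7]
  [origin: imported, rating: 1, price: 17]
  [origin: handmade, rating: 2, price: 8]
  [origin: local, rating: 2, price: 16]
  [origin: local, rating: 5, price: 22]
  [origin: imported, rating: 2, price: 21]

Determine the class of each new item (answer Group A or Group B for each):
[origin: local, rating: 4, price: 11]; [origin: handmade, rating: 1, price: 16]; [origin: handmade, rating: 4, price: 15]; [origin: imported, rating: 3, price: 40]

Group B, Group B, Group B, Group A

Every 'Group A' example satisfies: price ≥ 35. None of the 'Group B' examples do.
Group B: [origin: local, rating: 4, price: 11], since price = 11.
Group B: [origin: handmade, rating: 1, price: 16], since price = 16.
Group B: [origin: handmade, rating: 4, price: 15], since price = 15.
Group A: [origin: imported, rating: 3, price: 40], since price = 40.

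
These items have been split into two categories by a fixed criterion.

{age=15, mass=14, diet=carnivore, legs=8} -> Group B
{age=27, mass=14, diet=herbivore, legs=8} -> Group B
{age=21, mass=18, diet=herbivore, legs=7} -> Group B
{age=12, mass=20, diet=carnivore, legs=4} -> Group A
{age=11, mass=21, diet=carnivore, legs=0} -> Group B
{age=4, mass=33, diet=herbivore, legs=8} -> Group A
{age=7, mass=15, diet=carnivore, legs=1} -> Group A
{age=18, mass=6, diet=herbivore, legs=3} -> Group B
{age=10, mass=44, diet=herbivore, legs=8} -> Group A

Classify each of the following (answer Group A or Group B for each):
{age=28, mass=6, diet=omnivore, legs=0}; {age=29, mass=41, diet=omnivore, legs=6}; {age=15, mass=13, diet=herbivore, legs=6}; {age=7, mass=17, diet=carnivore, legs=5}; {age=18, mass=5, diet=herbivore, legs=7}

The distinguishing property — age ≤ 12 AND legs ≥ 1 — holds for all the 'Group A' cases and none of the 'Group B' cases.
{age=28, mass=6, diet=omnivore, legs=0}: Group B (age = 28, legs = 0).
{age=29, mass=41, diet=omnivore, legs=6}: Group B (age = 29, legs = 6).
{age=15, mass=13, diet=herbivore, legs=6}: Group B (age = 15, legs = 6).
{age=7, mass=17, diet=carnivore, legs=5}: Group A (age = 7, legs = 5).
{age=18, mass=5, diet=herbivore, legs=7}: Group B (age = 18, legs = 7).

Group B, Group B, Group B, Group A, Group B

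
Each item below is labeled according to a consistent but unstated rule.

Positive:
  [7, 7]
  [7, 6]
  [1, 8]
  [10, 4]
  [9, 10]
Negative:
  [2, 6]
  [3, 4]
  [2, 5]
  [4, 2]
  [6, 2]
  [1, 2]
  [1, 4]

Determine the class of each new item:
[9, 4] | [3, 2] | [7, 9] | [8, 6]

Positive, Negative, Positive, Positive

The pattern is that an item is 'Positive' exactly when: sum ≥ 9.
[9, 4]: 9+4 = 13 — satisfies this, so Positive. [3, 2]: 3+2 = 5 — fails the rule, so Negative. [7, 9]: 7+9 = 16 — satisfies this, so Positive. [8, 6]: 8+6 = 14 — satisfies this, so Positive.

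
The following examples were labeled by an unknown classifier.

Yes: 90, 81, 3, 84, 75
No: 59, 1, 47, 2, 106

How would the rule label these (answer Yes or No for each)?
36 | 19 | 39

Yes, No, Yes

The common property of the 'Yes' items is: multiple of 3. No 'No' item has it.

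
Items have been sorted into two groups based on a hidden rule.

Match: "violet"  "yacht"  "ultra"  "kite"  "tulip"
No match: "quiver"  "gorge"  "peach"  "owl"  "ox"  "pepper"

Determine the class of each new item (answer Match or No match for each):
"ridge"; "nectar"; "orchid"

No match, Match, No match

One predicate separates the groups cleanly: contains 't'.
"ridge": no 't' — does not pass, so No match. "nectar": has 't' — qualifies, so Match. "orchid": no 't' — does not pass, so No match.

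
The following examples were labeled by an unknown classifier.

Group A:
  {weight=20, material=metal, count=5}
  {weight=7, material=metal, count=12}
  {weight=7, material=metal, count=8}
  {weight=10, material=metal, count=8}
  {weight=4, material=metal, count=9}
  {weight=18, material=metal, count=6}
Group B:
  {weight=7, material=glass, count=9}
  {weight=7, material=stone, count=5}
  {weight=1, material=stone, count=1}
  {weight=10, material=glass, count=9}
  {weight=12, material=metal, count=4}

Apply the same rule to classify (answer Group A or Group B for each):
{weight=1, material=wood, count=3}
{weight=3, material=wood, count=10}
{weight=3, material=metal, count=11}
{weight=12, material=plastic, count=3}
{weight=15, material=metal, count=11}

Group B, Group B, Group A, Group B, Group A

The pattern is that an item is 'Group A' exactly when: material is metal AND count ≥ 5.
{weight=1, material=wood, count=3} — material is wood, count = 3, hence Group B.
{weight=3, material=wood, count=10} — material is wood, count = 10, hence Group B.
{weight=3, material=metal, count=11} — material is metal, count = 11, hence Group A.
{weight=12, material=plastic, count=3} — material is plastic, count = 3, hence Group B.
{weight=15, material=metal, count=11} — material is metal, count = 11, hence Group A.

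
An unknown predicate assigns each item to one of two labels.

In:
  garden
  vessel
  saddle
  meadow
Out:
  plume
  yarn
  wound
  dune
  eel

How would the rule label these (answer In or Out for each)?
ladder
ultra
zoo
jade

The pattern is that an item is 'In' exactly when: length 6.
ladder: length 6, fits → In.
ultra: length 5, doesn't qualify → Out.
zoo: length 3, doesn't qualify → Out.
jade: length 4, doesn't qualify → Out.

In, Out, Out, Out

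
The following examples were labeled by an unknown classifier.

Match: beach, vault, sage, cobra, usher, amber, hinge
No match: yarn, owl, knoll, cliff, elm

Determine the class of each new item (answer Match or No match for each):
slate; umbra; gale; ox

Match, Match, Match, No match

The distinguishing property — has ≥ 2 vowels — holds for all the 'Match' cases and none of the 'No match' cases.
slate: 2 vowels, fits → Match.
umbra: 2 vowels, fits → Match.
gale: 2 vowels, fits → Match.
ox: 1 vowel, fails this test → No match.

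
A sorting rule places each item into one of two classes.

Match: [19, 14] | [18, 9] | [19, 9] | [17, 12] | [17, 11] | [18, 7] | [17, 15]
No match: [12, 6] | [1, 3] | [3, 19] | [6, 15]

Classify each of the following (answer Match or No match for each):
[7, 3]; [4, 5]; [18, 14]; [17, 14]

The pattern is that an item is 'Match' exactly when: sum ≥ 25.

No match, No match, Match, Match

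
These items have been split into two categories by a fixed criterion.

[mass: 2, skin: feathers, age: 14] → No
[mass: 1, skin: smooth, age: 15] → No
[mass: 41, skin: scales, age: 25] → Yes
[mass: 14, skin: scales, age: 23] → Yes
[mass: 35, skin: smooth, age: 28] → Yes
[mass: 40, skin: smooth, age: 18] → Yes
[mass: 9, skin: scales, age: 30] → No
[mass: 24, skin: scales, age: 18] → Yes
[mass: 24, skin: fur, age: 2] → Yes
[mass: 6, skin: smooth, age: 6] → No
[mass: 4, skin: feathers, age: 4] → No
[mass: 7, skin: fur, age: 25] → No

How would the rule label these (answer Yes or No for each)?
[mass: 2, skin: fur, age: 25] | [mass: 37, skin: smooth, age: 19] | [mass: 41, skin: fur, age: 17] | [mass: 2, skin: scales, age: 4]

No, Yes, Yes, No

The distinguishing property — mass ≥ 14 — holds for all the 'Yes' cases and none of the 'No' cases.
[mass: 2, skin: fur, age: 25]: No (mass = 2). [mass: 37, skin: smooth, age: 19]: Yes (mass = 37). [mass: 41, skin: fur, age: 17]: Yes (mass = 41). [mass: 2, skin: scales, age: 4]: No (mass = 2).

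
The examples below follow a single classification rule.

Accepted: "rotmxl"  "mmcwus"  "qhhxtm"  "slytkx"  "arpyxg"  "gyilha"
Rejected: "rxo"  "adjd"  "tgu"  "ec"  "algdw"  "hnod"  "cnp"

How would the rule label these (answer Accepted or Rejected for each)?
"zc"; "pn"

Rejected, Rejected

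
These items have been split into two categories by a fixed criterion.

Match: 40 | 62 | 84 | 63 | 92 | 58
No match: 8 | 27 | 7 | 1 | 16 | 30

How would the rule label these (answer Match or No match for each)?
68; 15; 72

The pattern is that an item is 'Match' exactly when: at least 40.

Match, No match, Match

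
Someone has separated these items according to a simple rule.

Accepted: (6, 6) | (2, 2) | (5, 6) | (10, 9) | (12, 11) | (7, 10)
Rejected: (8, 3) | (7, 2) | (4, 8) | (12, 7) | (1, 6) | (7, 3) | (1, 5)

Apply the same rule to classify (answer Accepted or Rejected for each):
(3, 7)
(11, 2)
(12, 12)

The pattern is that an item is 'Accepted' exactly when: |first − second| ≤ 3.
(3, 7) — |3−7| = 4, hence Rejected.
(11, 2) — |11−2| = 9, hence Rejected.
(12, 12) — |12−12| = 0, hence Accepted.

Rejected, Rejected, Accepted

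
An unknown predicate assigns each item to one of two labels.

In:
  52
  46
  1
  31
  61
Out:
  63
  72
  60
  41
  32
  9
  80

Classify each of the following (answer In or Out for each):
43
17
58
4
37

In, Out, In, In, In

'In' ⟺ ≡ 1 (mod 3).
43: 43 mod 3 = 1 — qualifies, so In. 17: 17 mod 3 = 2 — does not fit, so Out. 58: 58 mod 3 = 1 — qualifies, so In. 4: 4 mod 3 = 1 — qualifies, so In. 37: 37 mod 3 = 1 — qualifies, so In.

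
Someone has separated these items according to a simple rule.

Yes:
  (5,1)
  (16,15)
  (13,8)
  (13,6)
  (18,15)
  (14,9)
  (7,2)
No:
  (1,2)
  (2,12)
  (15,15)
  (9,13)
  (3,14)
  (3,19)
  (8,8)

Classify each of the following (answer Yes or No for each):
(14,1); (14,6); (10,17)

'Yes' ⟺ first > second.
(14,1): 14 > 1, matches → Yes. (14,6): 14 > 6, matches → Yes. (10,17): 10 < 17, does not fit → No.

Yes, Yes, No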